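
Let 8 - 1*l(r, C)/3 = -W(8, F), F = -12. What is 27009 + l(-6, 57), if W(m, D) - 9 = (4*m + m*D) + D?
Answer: 26832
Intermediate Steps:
W(m, D) = 9 + D + 4*m + D*m (W(m, D) = 9 + ((4*m + m*D) + D) = 9 + ((4*m + D*m) + D) = 9 + (D + 4*m + D*m) = 9 + D + 4*m + D*m)
l(r, C) = -177 (l(r, C) = 24 - (-3)*(9 - 12 + 4*8 - 12*8) = 24 - (-3)*(9 - 12 + 32 - 96) = 24 - (-3)*(-67) = 24 - 3*67 = 24 - 201 = -177)
27009 + l(-6, 57) = 27009 - 177 = 26832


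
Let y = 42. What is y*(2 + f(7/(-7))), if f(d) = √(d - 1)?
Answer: 84 + 42*I*√2 ≈ 84.0 + 59.397*I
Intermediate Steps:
f(d) = √(-1 + d)
y*(2 + f(7/(-7))) = 42*(2 + √(-1 + 7/(-7))) = 42*(2 + √(-1 + 7*(-⅐))) = 42*(2 + √(-1 - 1)) = 42*(2 + √(-2)) = 42*(2 + I*√2) = 84 + 42*I*√2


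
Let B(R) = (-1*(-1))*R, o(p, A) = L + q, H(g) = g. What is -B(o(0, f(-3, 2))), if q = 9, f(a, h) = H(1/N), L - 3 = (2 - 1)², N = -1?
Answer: -13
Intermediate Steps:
L = 4 (L = 3 + (2 - 1)² = 3 + 1² = 3 + 1 = 4)
f(a, h) = -1 (f(a, h) = 1/(-1) = -1)
o(p, A) = 13 (o(p, A) = 4 + 9 = 13)
B(R) = R (B(R) = 1*R = R)
-B(o(0, f(-3, 2))) = -1*13 = -13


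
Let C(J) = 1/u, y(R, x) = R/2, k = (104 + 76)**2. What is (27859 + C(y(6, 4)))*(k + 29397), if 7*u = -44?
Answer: 75750082833/44 ≈ 1.7216e+9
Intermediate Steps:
u = -44/7 (u = (1/7)*(-44) = -44/7 ≈ -6.2857)
k = 32400 (k = 180**2 = 32400)
y(R, x) = R/2 (y(R, x) = R*(1/2) = R/2)
C(J) = -7/44 (C(J) = 1/(-44/7) = -7/44)
(27859 + C(y(6, 4)))*(k + 29397) = (27859 - 7/44)*(32400 + 29397) = (1225789/44)*61797 = 75750082833/44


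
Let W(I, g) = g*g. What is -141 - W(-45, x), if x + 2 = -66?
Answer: -4765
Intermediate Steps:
x = -68 (x = -2 - 66 = -68)
W(I, g) = g²
-141 - W(-45, x) = -141 - 1*(-68)² = -141 - 1*4624 = -141 - 4624 = -4765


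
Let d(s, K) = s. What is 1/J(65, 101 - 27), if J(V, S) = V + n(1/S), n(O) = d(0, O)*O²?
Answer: 1/65 ≈ 0.015385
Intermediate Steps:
n(O) = 0 (n(O) = 0*O² = 0)
J(V, S) = V (J(V, S) = V + 0 = V)
1/J(65, 101 - 27) = 1/65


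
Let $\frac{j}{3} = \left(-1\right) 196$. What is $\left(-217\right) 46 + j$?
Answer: $-10570$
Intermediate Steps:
$j = -588$ ($j = 3 \left(\left(-1\right) 196\right) = 3 \left(-196\right) = -588$)
$\left(-217\right) 46 + j = \left(-217\right) 46 - 588 = -9982 - 588 = -10570$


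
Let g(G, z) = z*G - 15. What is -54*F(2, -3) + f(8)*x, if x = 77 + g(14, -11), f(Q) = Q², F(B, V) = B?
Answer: -5996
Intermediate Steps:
g(G, z) = -15 + G*z (g(G, z) = G*z - 15 = -15 + G*z)
x = -92 (x = 77 + (-15 + 14*(-11)) = 77 + (-15 - 154) = 77 - 169 = -92)
-54*F(2, -3) + f(8)*x = -54*2 + 8²*(-92) = -108 + 64*(-92) = -108 - 5888 = -5996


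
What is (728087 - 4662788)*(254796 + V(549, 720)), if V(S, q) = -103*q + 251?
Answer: -711736259787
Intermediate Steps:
V(S, q) = 251 - 103*q
(728087 - 4662788)*(254796 + V(549, 720)) = (728087 - 4662788)*(254796 + (251 - 103*720)) = -3934701*(254796 + (251 - 74160)) = -3934701*(254796 - 73909) = -3934701*180887 = -711736259787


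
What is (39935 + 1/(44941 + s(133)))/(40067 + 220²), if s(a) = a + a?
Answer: 1805341546/3999327669 ≈ 0.45141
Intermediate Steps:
s(a) = 2*a
(39935 + 1/(44941 + s(133)))/(40067 + 220²) = (39935 + 1/(44941 + 2*133))/(40067 + 220²) = (39935 + 1/(44941 + 266))/(40067 + 48400) = (39935 + 1/45207)/88467 = (39935 + 1/45207)*(1/88467) = (1805341546/45207)*(1/88467) = 1805341546/3999327669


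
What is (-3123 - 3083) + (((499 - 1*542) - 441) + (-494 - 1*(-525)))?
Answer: -6659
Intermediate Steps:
(-3123 - 3083) + (((499 - 1*542) - 441) + (-494 - 1*(-525))) = -6206 + (((499 - 542) - 441) + (-494 + 525)) = -6206 + ((-43 - 441) + 31) = -6206 + (-484 + 31) = -6206 - 453 = -6659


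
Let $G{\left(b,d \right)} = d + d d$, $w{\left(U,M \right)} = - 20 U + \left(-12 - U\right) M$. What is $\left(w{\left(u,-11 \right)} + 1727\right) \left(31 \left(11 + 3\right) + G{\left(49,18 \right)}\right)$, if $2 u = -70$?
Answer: $1687024$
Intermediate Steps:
$u = -35$ ($u = \frac{1}{2} \left(-70\right) = -35$)
$w{\left(U,M \right)} = - 20 U + M \left(-12 - U\right)$
$G{\left(b,d \right)} = d + d^{2}$
$\left(w{\left(u,-11 \right)} + 1727\right) \left(31 \left(11 + 3\right) + G{\left(49,18 \right)}\right) = \left(\left(\left(-20\right) \left(-35\right) - -132 - \left(-11\right) \left(-35\right)\right) + 1727\right) \left(31 \left(11 + 3\right) + 18 \left(1 + 18\right)\right) = \left(\left(700 + 132 - 385\right) + 1727\right) \left(31 \cdot 14 + 18 \cdot 19\right) = \left(447 + 1727\right) \left(434 + 342\right) = 2174 \cdot 776 = 1687024$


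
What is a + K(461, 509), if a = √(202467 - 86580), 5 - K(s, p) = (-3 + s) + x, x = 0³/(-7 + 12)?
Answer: -453 + √115887 ≈ -112.58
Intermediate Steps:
x = 0 (x = 0/5 = 0*(⅕) = 0)
K(s, p) = 8 - s (K(s, p) = 5 - ((-3 + s) + 0) = 5 - (-3 + s) = 5 + (3 - s) = 8 - s)
a = √115887 ≈ 340.42
a + K(461, 509) = √115887 + (8 - 1*461) = √115887 + (8 - 461) = √115887 - 453 = -453 + √115887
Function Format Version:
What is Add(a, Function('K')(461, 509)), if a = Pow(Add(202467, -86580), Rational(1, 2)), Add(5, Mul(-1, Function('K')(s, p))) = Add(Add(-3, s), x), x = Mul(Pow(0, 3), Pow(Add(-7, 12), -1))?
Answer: Add(-453, Pow(115887, Rational(1, 2))) ≈ -112.58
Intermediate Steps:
x = 0 (x = Mul(0, Pow(5, -1)) = Mul(0, Rational(1, 5)) = 0)
Function('K')(s, p) = Add(8, Mul(-1, s)) (Function('K')(s, p) = Add(5, Mul(-1, Add(Add(-3, s), 0))) = Add(5, Mul(-1, Add(-3, s))) = Add(5, Add(3, Mul(-1, s))) = Add(8, Mul(-1, s)))
a = Pow(115887, Rational(1, 2)) ≈ 340.42
Add(a, Function('K')(461, 509)) = Add(Pow(115887, Rational(1, 2)), Add(8, Mul(-1, 461))) = Add(Pow(115887, Rational(1, 2)), Add(8, -461)) = Add(Pow(115887, Rational(1, 2)), -453) = Add(-453, Pow(115887, Rational(1, 2)))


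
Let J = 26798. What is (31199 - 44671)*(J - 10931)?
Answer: -213760224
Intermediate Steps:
(31199 - 44671)*(J - 10931) = (31199 - 44671)*(26798 - 10931) = -13472*15867 = -213760224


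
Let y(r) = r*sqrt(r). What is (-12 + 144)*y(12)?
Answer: 3168*sqrt(3) ≈ 5487.1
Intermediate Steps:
y(r) = r**(3/2)
(-12 + 144)*y(12) = (-12 + 144)*12**(3/2) = 132*(24*sqrt(3)) = 3168*sqrt(3)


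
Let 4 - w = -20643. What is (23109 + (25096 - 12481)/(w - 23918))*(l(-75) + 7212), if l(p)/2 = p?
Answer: 533724237288/3271 ≈ 1.6317e+8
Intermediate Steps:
w = 20647 (w = 4 - 1*(-20643) = 4 + 20643 = 20647)
l(p) = 2*p
(23109 + (25096 - 12481)/(w - 23918))*(l(-75) + 7212) = (23109 + (25096 - 12481)/(20647 - 23918))*(2*(-75) + 7212) = (23109 + 12615/(-3271))*(-150 + 7212) = (23109 + 12615*(-1/3271))*7062 = (23109 - 12615/3271)*7062 = (75576924/3271)*7062 = 533724237288/3271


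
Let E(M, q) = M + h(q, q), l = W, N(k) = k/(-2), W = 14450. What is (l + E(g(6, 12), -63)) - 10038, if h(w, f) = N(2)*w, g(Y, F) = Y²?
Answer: 4511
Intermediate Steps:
N(k) = -k/2 (N(k) = k*(-½) = -k/2)
h(w, f) = -w (h(w, f) = (-½*2)*w = -w)
l = 14450
E(M, q) = M - q
(l + E(g(6, 12), -63)) - 10038 = (14450 + (6² - 1*(-63))) - 10038 = (14450 + (36 + 63)) - 10038 = (14450 + 99) - 10038 = 14549 - 10038 = 4511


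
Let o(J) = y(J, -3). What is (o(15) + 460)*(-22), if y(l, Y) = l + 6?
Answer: -10582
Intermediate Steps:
y(l, Y) = 6 + l
o(J) = 6 + J
(o(15) + 460)*(-22) = ((6 + 15) + 460)*(-22) = (21 + 460)*(-22) = 481*(-22) = -10582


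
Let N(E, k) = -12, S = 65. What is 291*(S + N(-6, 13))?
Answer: 15423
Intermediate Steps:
291*(S + N(-6, 13)) = 291*(65 - 12) = 291*53 = 15423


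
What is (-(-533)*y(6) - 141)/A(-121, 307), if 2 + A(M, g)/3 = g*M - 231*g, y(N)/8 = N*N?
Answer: -7303/15438 ≈ -0.47305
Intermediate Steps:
y(N) = 8*N² (y(N) = 8*(N*N) = 8*N²)
A(M, g) = -6 - 693*g + 3*M*g (A(M, g) = -6 + 3*(g*M - 231*g) = -6 + 3*(M*g - 231*g) = -6 + 3*(-231*g + M*g) = -6 + (-693*g + 3*M*g) = -6 - 693*g + 3*M*g)
(-(-533)*y(6) - 141)/A(-121, 307) = (-(-533)*8*6² - 141)/(-6 - 693*307 + 3*(-121)*307) = (-(-533)*8*36 - 141)/(-6 - 212751 - 111441) = (-(-533)*288 - 141)/(-324198) = (-13*(-11808) - 141)*(-1/324198) = (153504 - 141)*(-1/324198) = 153363*(-1/324198) = -7303/15438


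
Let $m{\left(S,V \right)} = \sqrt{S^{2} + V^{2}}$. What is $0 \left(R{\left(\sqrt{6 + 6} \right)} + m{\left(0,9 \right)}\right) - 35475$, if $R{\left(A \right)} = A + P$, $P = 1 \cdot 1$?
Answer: $-35475$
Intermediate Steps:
$P = 1$
$R{\left(A \right)} = 1 + A$ ($R{\left(A \right)} = A + 1 = 1 + A$)
$0 \left(R{\left(\sqrt{6 + 6} \right)} + m{\left(0,9 \right)}\right) - 35475 = 0 \left(\left(1 + \sqrt{6 + 6}\right) + \sqrt{0^{2} + 9^{2}}\right) - 35475 = 0 \left(\left(1 + \sqrt{12}\right) + \sqrt{0 + 81}\right) - 35475 = 0 \left(\left(1 + 2 \sqrt{3}\right) + \sqrt{81}\right) - 35475 = 0 \left(\left(1 + 2 \sqrt{3}\right) + 9\right) - 35475 = 0 \left(10 + 2 \sqrt{3}\right) - 35475 = 0 - 35475 = -35475$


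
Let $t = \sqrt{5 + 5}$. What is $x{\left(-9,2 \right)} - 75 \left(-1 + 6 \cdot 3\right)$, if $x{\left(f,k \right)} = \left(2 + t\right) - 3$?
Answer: $-1276 + \sqrt{10} \approx -1272.8$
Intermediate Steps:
$t = \sqrt{10} \approx 3.1623$
$x{\left(f,k \right)} = -1 + \sqrt{10}$ ($x{\left(f,k \right)} = \left(2 + \sqrt{10}\right) - 3 = -1 + \sqrt{10}$)
$x{\left(-9,2 \right)} - 75 \left(-1 + 6 \cdot 3\right) = \left(-1 + \sqrt{10}\right) - 75 \left(-1 + 6 \cdot 3\right) = \left(-1 + \sqrt{10}\right) - 75 \left(-1 + 18\right) = \left(-1 + \sqrt{10}\right) - 1275 = -1276 + \sqrt{10}$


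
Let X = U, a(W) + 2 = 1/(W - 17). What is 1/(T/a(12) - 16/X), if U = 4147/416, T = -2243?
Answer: 319/324723 ≈ 0.00098238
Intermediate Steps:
U = 319/32 (U = 4147*(1/416) = 319/32 ≈ 9.9688)
a(W) = -2 + 1/(-17 + W) (a(W) = -2 + 1/(W - 17) = -2 + 1/(-17 + W))
X = 319/32 ≈ 9.9688
1/(T/a(12) - 16/X) = 1/(-2243*(-17 + 12)/(35 - 2*12) - 16/319/32) = 1/(-2243*(-5/(35 - 24)) - 16*32/319) = 1/(-2243/((-1/5*11)) - 512/319) = 1/(-2243/(-11/5) - 512/319) = 1/(-2243*(-5/11) - 512/319) = 1/(11215/11 - 512/319) = 1/(324723/319) = 319/324723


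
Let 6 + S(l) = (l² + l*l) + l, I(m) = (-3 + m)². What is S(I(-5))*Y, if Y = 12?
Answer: 99000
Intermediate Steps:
S(l) = -6 + l + 2*l² (S(l) = -6 + ((l² + l*l) + l) = -6 + ((l² + l²) + l) = -6 + (2*l² + l) = -6 + (l + 2*l²) = -6 + l + 2*l²)
S(I(-5))*Y = (-6 + (-3 - 5)² + 2*((-3 - 5)²)²)*12 = (-6 + (-8)² + 2*((-8)²)²)*12 = (-6 + 64 + 2*64²)*12 = (-6 + 64 + 2*4096)*12 = (-6 + 64 + 8192)*12 = 8250*12 = 99000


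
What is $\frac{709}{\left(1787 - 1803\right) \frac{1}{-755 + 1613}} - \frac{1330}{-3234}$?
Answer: $- \frac{70260431}{1848} \approx -38020.0$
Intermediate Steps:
$\frac{709}{\left(1787 - 1803\right) \frac{1}{-755 + 1613}} - \frac{1330}{-3234} = \frac{709}{\left(-16\right) \frac{1}{858}} - - \frac{95}{231} = \frac{709}{\left(-16\right) \frac{1}{858}} + \frac{95}{231} = \frac{709}{- \frac{8}{429}} + \frac{95}{231} = 709 \left(- \frac{429}{8}\right) + \frac{95}{231} = - \frac{304161}{8} + \frac{95}{231} = - \frac{70260431}{1848}$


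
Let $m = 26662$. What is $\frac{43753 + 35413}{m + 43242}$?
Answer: $\frac{39583}{34952} \approx 1.1325$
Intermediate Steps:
$\frac{43753 + 35413}{m + 43242} = \frac{43753 + 35413}{26662 + 43242} = \frac{79166}{69904} = 79166 \cdot \frac{1}{69904} = \frac{39583}{34952}$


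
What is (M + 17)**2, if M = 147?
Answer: 26896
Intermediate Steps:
(M + 17)**2 = (147 + 17)**2 = 164**2 = 26896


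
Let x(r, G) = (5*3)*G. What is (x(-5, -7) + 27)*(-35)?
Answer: 2730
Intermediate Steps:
x(r, G) = 15*G
(x(-5, -7) + 27)*(-35) = (15*(-7) + 27)*(-35) = (-105 + 27)*(-35) = -78*(-35) = 2730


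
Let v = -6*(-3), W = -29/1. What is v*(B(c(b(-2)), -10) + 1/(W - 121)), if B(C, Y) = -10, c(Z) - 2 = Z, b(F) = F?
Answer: -4503/25 ≈ -180.12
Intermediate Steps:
c(Z) = 2 + Z
W = -29 (W = -29*1 = -29)
v = 18
v*(B(c(b(-2)), -10) + 1/(W - 121)) = 18*(-10 + 1/(-29 - 121)) = 18*(-10 + 1/(-150)) = 18*(-10 - 1/150) = 18*(-1501/150) = -4503/25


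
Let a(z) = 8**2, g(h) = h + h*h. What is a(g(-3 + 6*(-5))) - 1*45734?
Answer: -45670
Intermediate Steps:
g(h) = h + h**2
a(z) = 64
a(g(-3 + 6*(-5))) - 1*45734 = 64 - 1*45734 = 64 - 45734 = -45670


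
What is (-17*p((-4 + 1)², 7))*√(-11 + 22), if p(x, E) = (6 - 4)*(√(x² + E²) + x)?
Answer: 34*√11*(-9 - √130) ≈ -2300.6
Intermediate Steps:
p(x, E) = 2*x + 2*√(E² + x²) (p(x, E) = 2*(√(E² + x²) + x) = 2*(x + √(E² + x²)) = 2*x + 2*√(E² + x²))
(-17*p((-4 + 1)², 7))*√(-11 + 22) = (-17*(2*(-4 + 1)² + 2*√(7² + ((-4 + 1)²)²)))*√(-11 + 22) = (-17*(2*(-3)² + 2*√(49 + ((-3)²)²)))*√11 = (-17*(2*9 + 2*√(49 + 9²)))*√11 = (-17*(18 + 2*√(49 + 81)))*√11 = (-17*(18 + 2*√130))*√11 = (-306 - 34*√130)*√11 = √11*(-306 - 34*√130)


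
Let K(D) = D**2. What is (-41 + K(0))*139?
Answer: -5699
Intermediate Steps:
(-41 + K(0))*139 = (-41 + 0**2)*139 = (-41 + 0)*139 = -41*139 = -5699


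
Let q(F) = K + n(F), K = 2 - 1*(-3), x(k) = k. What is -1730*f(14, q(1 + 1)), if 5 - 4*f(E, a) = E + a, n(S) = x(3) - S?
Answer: 12975/2 ≈ 6487.5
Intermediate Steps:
K = 5 (K = 2 + 3 = 5)
n(S) = 3 - S
q(F) = 8 - F (q(F) = 5 + (3 - F) = 8 - F)
f(E, a) = 5/4 - E/4 - a/4 (f(E, a) = 5/4 - (E + a)/4 = 5/4 + (-E/4 - a/4) = 5/4 - E/4 - a/4)
-1730*f(14, q(1 + 1)) = -1730*(5/4 - ¼*14 - (8 - (1 + 1))/4) = -1730*(5/4 - 7/2 - (8 - 1*2)/4) = -1730*(5/4 - 7/2 - (8 - 2)/4) = -1730*(5/4 - 7/2 - ¼*6) = -1730*(5/4 - 7/2 - 3/2) = -1730*(-15/4) = 12975/2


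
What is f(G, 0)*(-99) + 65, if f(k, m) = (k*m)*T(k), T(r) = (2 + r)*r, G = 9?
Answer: 65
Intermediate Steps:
T(r) = r*(2 + r)
f(k, m) = m*k**2*(2 + k) (f(k, m) = (k*m)*(k*(2 + k)) = m*k**2*(2 + k))
f(G, 0)*(-99) + 65 = (0*9**2*(2 + 9))*(-99) + 65 = (0*81*11)*(-99) + 65 = 0*(-99) + 65 = 0 + 65 = 65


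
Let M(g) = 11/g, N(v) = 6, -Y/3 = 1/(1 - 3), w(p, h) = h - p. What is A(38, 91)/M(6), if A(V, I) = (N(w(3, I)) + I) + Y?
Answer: 591/11 ≈ 53.727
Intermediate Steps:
Y = 3/2 (Y = -3/(1 - 3) = -3/(-2) = -3*(-½) = 3/2 ≈ 1.5000)
A(V, I) = 15/2 + I (A(V, I) = (6 + I) + 3/2 = 15/2 + I)
A(38, 91)/M(6) = (15/2 + 91)/((11/6)) = 197/(2*((11*(⅙)))) = 197/(2*(11/6)) = (197/2)*(6/11) = 591/11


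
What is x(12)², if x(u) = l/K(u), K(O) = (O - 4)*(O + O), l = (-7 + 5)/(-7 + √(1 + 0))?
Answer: 1/331776 ≈ 3.0141e-6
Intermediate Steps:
l = ⅓ (l = -2/(-7 + √1) = -2/(-7 + 1) = -2/(-6) = -2*(-⅙) = ⅓ ≈ 0.33333)
K(O) = 2*O*(-4 + O) (K(O) = (-4 + O)*(2*O) = 2*O*(-4 + O))
x(u) = 1/(6*u*(-4 + u)) (x(u) = 1/(3*((2*u*(-4 + u)))) = (1/(2*u*(-4 + u)))/3 = 1/(6*u*(-4 + u)))
x(12)² = ((⅙)/(12*(-4 + 12)))² = ((⅙)*(1/12)/8)² = ((⅙)*(1/12)*(⅛))² = (1/576)² = 1/331776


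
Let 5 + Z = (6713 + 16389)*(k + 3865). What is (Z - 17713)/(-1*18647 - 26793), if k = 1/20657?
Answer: -922040823243/469327040 ≈ -1964.6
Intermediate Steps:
k = 1/20657 ≈ 4.8410e-5
Z = 1844447543927/20657 (Z = -5 + (6713 + 16389)*(1/20657 + 3865) = -5 + 23102*(79839306/20657) = -5 + 1844447647212/20657 = 1844447543927/20657 ≈ 8.9289e+7)
(Z - 17713)/(-1*18647 - 26793) = (1844447543927/20657 - 17713)/(-1*18647 - 26793) = 1844081646486/(20657*(-18647 - 26793)) = (1844081646486/20657)/(-45440) = (1844081646486/20657)*(-1/45440) = -922040823243/469327040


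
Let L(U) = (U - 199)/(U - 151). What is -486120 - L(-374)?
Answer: -85071191/175 ≈ -4.8612e+5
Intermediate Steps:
L(U) = (-199 + U)/(-151 + U)
-486120 - L(-374) = -486120 - (-199 - 374)/(-151 - 374) = -486120 - (-573)/(-525) = -486120 - (-1)*(-573)/525 = -486120 - 1*191/175 = -486120 - 191/175 = -85071191/175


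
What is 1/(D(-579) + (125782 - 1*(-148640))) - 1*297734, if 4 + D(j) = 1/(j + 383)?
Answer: -16013899189222/53785927 ≈ -2.9773e+5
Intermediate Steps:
D(j) = -4 + 1/(383 + j) (D(j) = -4 + 1/(j + 383) = -4 + 1/(383 + j))
1/(D(-579) + (125782 - 1*(-148640))) - 1*297734 = 1/((-1531 - 4*(-579))/(383 - 579) + (125782 - 1*(-148640))) - 1*297734 = 1/((-1531 + 2316)/(-196) + (125782 + 148640)) - 297734 = 1/(-1/196*785 + 274422) - 297734 = 1/(-785/196 + 274422) - 297734 = 1/(53785927/196) - 297734 = 196/53785927 - 297734 = -16013899189222/53785927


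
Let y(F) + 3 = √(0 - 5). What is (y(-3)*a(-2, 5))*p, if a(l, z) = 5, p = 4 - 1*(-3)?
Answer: -105 + 35*I*√5 ≈ -105.0 + 78.262*I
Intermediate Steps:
y(F) = -3 + I*√5 (y(F) = -3 + √(0 - 5) = -3 + √(-5) = -3 + I*√5)
p = 7 (p = 4 + 3 = 7)
(y(-3)*a(-2, 5))*p = ((-3 + I*√5)*5)*7 = (-15 + 5*I*√5)*7 = -105 + 35*I*√5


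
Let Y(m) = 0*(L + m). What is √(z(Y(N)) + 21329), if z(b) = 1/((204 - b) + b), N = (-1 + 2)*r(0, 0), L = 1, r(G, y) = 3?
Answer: √221906967/102 ≈ 146.04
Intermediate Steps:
N = 3 (N = (-1 + 2)*3 = 1*3 = 3)
Y(m) = 0 (Y(m) = 0*(1 + m) = 0)
z(b) = 1/204
√(z(Y(N)) + 21329) = √(1/204 + 21329) = √(4351117/204) = √221906967/102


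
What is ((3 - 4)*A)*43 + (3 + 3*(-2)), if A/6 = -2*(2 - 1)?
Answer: 513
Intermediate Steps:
A = -12 (A = 6*(-2*(2 - 1)) = 6*(-2*1) = 6*(-2) = -12)
((3 - 4)*A)*43 + (3 + 3*(-2)) = ((3 - 4)*(-12))*43 + (3 + 3*(-2)) = -1*(-12)*43 + (3 - 6) = 12*43 - 3 = 516 - 3 = 513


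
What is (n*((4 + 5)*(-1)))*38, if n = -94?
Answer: 32148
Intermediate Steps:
(n*((4 + 5)*(-1)))*38 = -94*(4 + 5)*(-1)*38 = -846*(-1)*38 = -94*(-9)*38 = 846*38 = 32148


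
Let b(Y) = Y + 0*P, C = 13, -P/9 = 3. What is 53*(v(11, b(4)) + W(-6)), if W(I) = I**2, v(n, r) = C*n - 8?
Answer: 9063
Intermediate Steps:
P = -27 (P = -9*3 = -27)
b(Y) = Y (b(Y) = Y + 0*(-27) = Y + 0 = Y)
v(n, r) = -8 + 13*n (v(n, r) = 13*n - 8 = -8 + 13*n)
53*(v(11, b(4)) + W(-6)) = 53*((-8 + 13*11) + (-6)**2) = 53*((-8 + 143) + 36) = 53*(135 + 36) = 53*171 = 9063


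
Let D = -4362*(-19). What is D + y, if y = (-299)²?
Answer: 172279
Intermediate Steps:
D = 82878
y = 89401
D + y = 82878 + 89401 = 172279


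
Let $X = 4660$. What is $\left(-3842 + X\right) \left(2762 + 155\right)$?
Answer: $2386106$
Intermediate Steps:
$\left(-3842 + X\right) \left(2762 + 155\right) = \left(-3842 + 4660\right) \left(2762 + 155\right) = 818 \cdot 2917 = 2386106$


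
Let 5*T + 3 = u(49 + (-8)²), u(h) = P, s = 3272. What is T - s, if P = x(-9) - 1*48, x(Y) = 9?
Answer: -16402/5 ≈ -3280.4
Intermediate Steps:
P = -39 (P = 9 - 1*48 = 9 - 48 = -39)
u(h) = -39
T = -42/5 (T = -⅗ + (⅕)*(-39) = -⅗ - 39/5 = -42/5 ≈ -8.4000)
T - s = -42/5 - 1*3272 = -42/5 - 3272 = -16402/5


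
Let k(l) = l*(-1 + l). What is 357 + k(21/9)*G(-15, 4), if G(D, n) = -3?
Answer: 1043/3 ≈ 347.67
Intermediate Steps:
357 + k(21/9)*G(-15, 4) = 357 + ((21/9)*(-1 + 21/9))*(-3) = 357 + ((21*(⅑))*(-1 + 21*(⅑)))*(-3) = 357 + (7*(-1 + 7/3)/3)*(-3) = 357 + ((7/3)*(4/3))*(-3) = 357 + (28/9)*(-3) = 357 - 28/3 = 1043/3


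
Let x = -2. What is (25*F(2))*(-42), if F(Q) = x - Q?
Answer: 4200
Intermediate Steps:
F(Q) = -2 - Q
(25*F(2))*(-42) = (25*(-2 - 1*2))*(-42) = (25*(-2 - 2))*(-42) = (25*(-4))*(-42) = -100*(-42) = 4200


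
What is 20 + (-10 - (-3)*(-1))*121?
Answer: -1553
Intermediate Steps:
20 + (-10 - (-3)*(-1))*121 = 20 + (-10 - 1*3)*121 = 20 + (-10 - 3)*121 = 20 - 13*121 = 20 - 1573 = -1553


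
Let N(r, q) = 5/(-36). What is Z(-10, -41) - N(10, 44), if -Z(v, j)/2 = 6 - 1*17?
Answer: 797/36 ≈ 22.139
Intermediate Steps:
N(r, q) = -5/36 (N(r, q) = 5*(-1/36) = -5/36)
Z(v, j) = 22 (Z(v, j) = -2*(6 - 1*17) = -2*(6 - 17) = -2*(-11) = 22)
Z(-10, -41) - N(10, 44) = 22 - 1*(-5/36) = 22 + 5/36 = 797/36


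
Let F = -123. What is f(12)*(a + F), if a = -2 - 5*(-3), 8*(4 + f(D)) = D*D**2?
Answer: -23320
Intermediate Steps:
f(D) = -4 + D**3/8 (f(D) = -4 + (D*D**2)/8 = -4 + D**3/8)
a = 13 (a = -2 + 15 = 13)
f(12)*(a + F) = (-4 + (1/8)*12**3)*(13 - 123) = (-4 + (1/8)*1728)*(-110) = (-4 + 216)*(-110) = 212*(-110) = -23320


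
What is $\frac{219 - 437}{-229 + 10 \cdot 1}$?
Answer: $\frac{218}{219} \approx 0.99543$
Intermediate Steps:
$\frac{219 - 437}{-229 + 10 \cdot 1} = - \frac{218}{-229 + 10} = - \frac{218}{-219} = \left(-218\right) \left(- \frac{1}{219}\right) = \frac{218}{219}$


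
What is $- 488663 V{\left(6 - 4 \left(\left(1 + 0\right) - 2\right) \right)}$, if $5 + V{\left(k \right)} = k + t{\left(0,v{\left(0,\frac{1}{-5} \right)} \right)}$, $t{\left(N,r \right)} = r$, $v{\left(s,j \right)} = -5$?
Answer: $0$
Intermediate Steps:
$V{\left(k \right)} = -10 + k$ ($V{\left(k \right)} = -5 + \left(k - 5\right) = -5 + \left(-5 + k\right) = -10 + k$)
$- 488663 V{\left(6 - 4 \left(\left(1 + 0\right) - 2\right) \right)} = - 488663 \left(-10 + \left(6 - 4 \left(\left(1 + 0\right) - 2\right)\right)\right) = - 488663 \left(-10 + \left(6 - 4 \left(1 - 2\right)\right)\right) = - 488663 \left(-10 + \left(6 - -4\right)\right) = - 488663 \left(-10 + \left(6 + 4\right)\right) = - 488663 \left(-10 + 10\right) = - 488663 \cdot 0 = \left(-1\right) 0 = 0$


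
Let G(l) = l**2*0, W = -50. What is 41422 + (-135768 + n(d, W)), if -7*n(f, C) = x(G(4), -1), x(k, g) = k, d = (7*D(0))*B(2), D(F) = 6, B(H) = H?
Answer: -94346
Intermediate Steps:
d = 84 (d = (7*6)*2 = 42*2 = 84)
G(l) = 0
n(f, C) = 0 (n(f, C) = -1/7*0 = 0)
41422 + (-135768 + n(d, W)) = 41422 + (-135768 + 0) = 41422 - 135768 = -94346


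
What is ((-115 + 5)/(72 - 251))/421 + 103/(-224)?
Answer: -7737337/16880416 ≈ -0.45836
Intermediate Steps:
((-115 + 5)/(72 - 251))/421 + 103/(-224) = -110/(-179)*(1/421) + 103*(-1/224) = -110*(-1/179)*(1/421) - 103/224 = (110/179)*(1/421) - 103/224 = 110/75359 - 103/224 = -7737337/16880416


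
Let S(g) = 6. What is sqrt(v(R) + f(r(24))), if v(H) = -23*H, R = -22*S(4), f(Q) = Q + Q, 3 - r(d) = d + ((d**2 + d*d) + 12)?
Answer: 3*sqrt(74) ≈ 25.807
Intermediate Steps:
r(d) = -9 - d - 2*d**2 (r(d) = 3 - (d + ((d**2 + d*d) + 12)) = 3 - (d + ((d**2 + d**2) + 12)) = 3 - (d + (2*d**2 + 12)) = 3 - (d + (12 + 2*d**2)) = 3 - (12 + d + 2*d**2) = 3 + (-12 - d - 2*d**2) = -9 - d - 2*d**2)
f(Q) = 2*Q
R = -132 (R = -22*6 = -132)
sqrt(v(R) + f(r(24))) = sqrt(-23*(-132) + 2*(-9 - 1*24 - 2*24**2)) = sqrt(3036 + 2*(-9 - 24 - 2*576)) = sqrt(3036 + 2*(-9 - 24 - 1152)) = sqrt(3036 + 2*(-1185)) = sqrt(3036 - 2370) = sqrt(666) = 3*sqrt(74)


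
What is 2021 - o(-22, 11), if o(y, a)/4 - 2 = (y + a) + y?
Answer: 2145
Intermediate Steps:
o(y, a) = 8 + 4*a + 8*y (o(y, a) = 8 + 4*((y + a) + y) = 8 + 4*((a + y) + y) = 8 + 4*(a + 2*y) = 8 + (4*a + 8*y) = 8 + 4*a + 8*y)
2021 - o(-22, 11) = 2021 - (8 + 4*11 + 8*(-22)) = 2021 - (8 + 44 - 176) = 2021 - 1*(-124) = 2021 + 124 = 2145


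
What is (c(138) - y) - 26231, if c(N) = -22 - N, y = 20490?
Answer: -46881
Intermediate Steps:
(c(138) - y) - 26231 = ((-22 - 1*138) - 1*20490) - 26231 = ((-22 - 138) - 20490) - 26231 = (-160 - 20490) - 26231 = -20650 - 26231 = -46881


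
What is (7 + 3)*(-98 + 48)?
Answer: -500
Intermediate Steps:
(7 + 3)*(-98 + 48) = 10*(-50) = -500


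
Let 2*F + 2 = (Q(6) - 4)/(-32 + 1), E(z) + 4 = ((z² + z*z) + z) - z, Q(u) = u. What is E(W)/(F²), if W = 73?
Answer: 5119247/512 ≈ 9998.5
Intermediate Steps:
E(z) = -4 + 2*z² (E(z) = -4 + (((z² + z*z) + z) - z) = -4 + (((z² + z²) + z) - z) = -4 + ((2*z² + z) - z) = -4 + ((z + 2*z²) - z) = -4 + 2*z²)
F = -32/31 (F = -1 + ((6 - 4)/(-32 + 1))/2 = -1 + (2/(-31))/2 = -1 + (2*(-1/31))/2 = -1 + (½)*(-2/31) = -1 - 1/31 = -32/31 ≈ -1.0323)
E(W)/(F²) = (-4 + 2*73²)/((-32/31)²) = (-4 + 2*5329)/(1024/961) = (-4 + 10658)*(961/1024) = 10654*(961/1024) = 5119247/512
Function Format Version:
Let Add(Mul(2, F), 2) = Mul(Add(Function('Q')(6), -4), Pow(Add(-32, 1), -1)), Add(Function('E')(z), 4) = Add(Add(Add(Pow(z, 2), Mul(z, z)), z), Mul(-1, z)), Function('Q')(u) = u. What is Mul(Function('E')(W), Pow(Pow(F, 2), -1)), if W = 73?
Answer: Rational(5119247, 512) ≈ 9998.5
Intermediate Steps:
Function('E')(z) = Add(-4, Mul(2, Pow(z, 2))) (Function('E')(z) = Add(-4, Add(Add(Add(Pow(z, 2), Mul(z, z)), z), Mul(-1, z))) = Add(-4, Add(Add(Add(Pow(z, 2), Pow(z, 2)), z), Mul(-1, z))) = Add(-4, Add(Add(Mul(2, Pow(z, 2)), z), Mul(-1, z))) = Add(-4, Add(Add(z, Mul(2, Pow(z, 2))), Mul(-1, z))) = Add(-4, Mul(2, Pow(z, 2))))
F = Rational(-32, 31) (F = Add(-1, Mul(Rational(1, 2), Mul(Add(6, -4), Pow(Add(-32, 1), -1)))) = Add(-1, Mul(Rational(1, 2), Mul(2, Pow(-31, -1)))) = Add(-1, Mul(Rational(1, 2), Mul(2, Rational(-1, 31)))) = Add(-1, Mul(Rational(1, 2), Rational(-2, 31))) = Add(-1, Rational(-1, 31)) = Rational(-32, 31) ≈ -1.0323)
Mul(Function('E')(W), Pow(Pow(F, 2), -1)) = Mul(Add(-4, Mul(2, Pow(73, 2))), Pow(Pow(Rational(-32, 31), 2), -1)) = Mul(Add(-4, Mul(2, 5329)), Pow(Rational(1024, 961), -1)) = Mul(Add(-4, 10658), Rational(961, 1024)) = Mul(10654, Rational(961, 1024)) = Rational(5119247, 512)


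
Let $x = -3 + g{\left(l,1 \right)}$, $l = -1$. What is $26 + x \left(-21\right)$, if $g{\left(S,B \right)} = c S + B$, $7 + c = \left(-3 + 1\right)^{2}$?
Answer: $5$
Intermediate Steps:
$c = -3$ ($c = -7 + \left(-3 + 1\right)^{2} = -7 + \left(-2\right)^{2} = -7 + 4 = -3$)
$g{\left(S,B \right)} = B - 3 S$ ($g{\left(S,B \right)} = - 3 S + B = B - 3 S$)
$x = 1$ ($x = -3 + \left(1 - -3\right) = -3 + \left(1 + 3\right) = -3 + 4 = 1$)
$26 + x \left(-21\right) = 26 + 1 \left(-21\right) = 26 - 21 = 5$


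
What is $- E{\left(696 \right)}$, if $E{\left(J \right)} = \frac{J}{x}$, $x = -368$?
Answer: $\frac{87}{46} \approx 1.8913$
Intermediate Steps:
$E{\left(J \right)} = - \frac{J}{368}$ ($E{\left(J \right)} = \frac{J}{-368} = J \left(- \frac{1}{368}\right) = - \frac{J}{368}$)
$- E{\left(696 \right)} = - \frac{\left(-1\right) 696}{368} = \left(-1\right) \left(- \frac{87}{46}\right) = \frac{87}{46}$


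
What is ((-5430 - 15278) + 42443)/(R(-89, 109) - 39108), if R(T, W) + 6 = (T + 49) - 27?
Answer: -21735/39181 ≈ -0.55473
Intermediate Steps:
R(T, W) = 16 + T (R(T, W) = -6 + ((T + 49) - 27) = -6 + ((49 + T) - 27) = -6 + (22 + T) = 16 + T)
((-5430 - 15278) + 42443)/(R(-89, 109) - 39108) = ((-5430 - 15278) + 42443)/((16 - 89) - 39108) = (-20708 + 42443)/(-73 - 39108) = 21735/(-39181) = 21735*(-1/39181) = -21735/39181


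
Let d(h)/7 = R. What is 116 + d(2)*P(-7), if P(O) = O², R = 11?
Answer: 3889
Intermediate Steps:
d(h) = 77 (d(h) = 7*11 = 77)
116 + d(2)*P(-7) = 116 + 77*(-7)² = 116 + 77*49 = 116 + 3773 = 3889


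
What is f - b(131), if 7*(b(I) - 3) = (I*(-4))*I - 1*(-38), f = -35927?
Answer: -182904/7 ≈ -26129.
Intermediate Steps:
b(I) = 59/7 - 4*I²/7 (b(I) = 3 + ((I*(-4))*I - 1*(-38))/7 = 3 + ((-4*I)*I + 38)/7 = 3 + (-4*I² + 38)/7 = 3 + (38 - 4*I²)/7 = 3 + (38/7 - 4*I²/7) = 59/7 - 4*I²/7)
f - b(131) = -35927 - (59/7 - 4/7*131²) = -35927 - (59/7 - 4/7*17161) = -35927 - (59/7 - 68644/7) = -35927 - 1*(-68585/7) = -35927 + 68585/7 = -182904/7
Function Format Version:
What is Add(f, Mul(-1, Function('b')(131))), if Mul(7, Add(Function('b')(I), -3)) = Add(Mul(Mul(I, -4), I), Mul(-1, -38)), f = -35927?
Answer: Rational(-182904, 7) ≈ -26129.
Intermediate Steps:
Function('b')(I) = Add(Rational(59, 7), Mul(Rational(-4, 7), Pow(I, 2))) (Function('b')(I) = Add(3, Mul(Rational(1, 7), Add(Mul(Mul(I, -4), I), Mul(-1, -38)))) = Add(3, Mul(Rational(1, 7), Add(Mul(Mul(-4, I), I), 38))) = Add(3, Mul(Rational(1, 7), Add(Mul(-4, Pow(I, 2)), 38))) = Add(3, Mul(Rational(1, 7), Add(38, Mul(-4, Pow(I, 2))))) = Add(3, Add(Rational(38, 7), Mul(Rational(-4, 7), Pow(I, 2)))) = Add(Rational(59, 7), Mul(Rational(-4, 7), Pow(I, 2))))
Add(f, Mul(-1, Function('b')(131))) = Add(-35927, Mul(-1, Add(Rational(59, 7), Mul(Rational(-4, 7), Pow(131, 2))))) = Add(-35927, Mul(-1, Add(Rational(59, 7), Mul(Rational(-4, 7), 17161)))) = Add(-35927, Mul(-1, Add(Rational(59, 7), Rational(-68644, 7)))) = Add(-35927, Mul(-1, Rational(-68585, 7))) = Add(-35927, Rational(68585, 7)) = Rational(-182904, 7)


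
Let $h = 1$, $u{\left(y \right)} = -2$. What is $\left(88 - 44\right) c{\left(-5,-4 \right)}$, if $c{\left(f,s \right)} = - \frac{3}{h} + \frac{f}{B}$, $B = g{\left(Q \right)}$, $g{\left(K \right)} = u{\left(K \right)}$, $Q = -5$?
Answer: $-22$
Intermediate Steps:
$g{\left(K \right)} = -2$
$B = -2$
$c{\left(f,s \right)} = -3 - \frac{f}{2}$ ($c{\left(f,s \right)} = - \frac{3}{1} + \frac{f}{-2} = \left(-3\right) 1 + f \left(- \frac{1}{2}\right) = -3 - \frac{f}{2}$)
$\left(88 - 44\right) c{\left(-5,-4 \right)} = \left(88 - 44\right) \left(-3 - - \frac{5}{2}\right) = 44 \left(-3 + \frac{5}{2}\right) = 44 \left(- \frac{1}{2}\right) = -22$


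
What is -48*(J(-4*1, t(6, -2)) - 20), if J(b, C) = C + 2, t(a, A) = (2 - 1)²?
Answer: 816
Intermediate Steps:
t(a, A) = 1 (t(a, A) = 1² = 1)
J(b, C) = 2 + C
-48*(J(-4*1, t(6, -2)) - 20) = -48*((2 + 1) - 20) = -48*(3 - 20) = -48*(-17) = 816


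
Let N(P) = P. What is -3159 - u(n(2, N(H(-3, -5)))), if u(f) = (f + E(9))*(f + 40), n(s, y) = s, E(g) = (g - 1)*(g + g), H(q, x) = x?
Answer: -9291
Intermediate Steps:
E(g) = 2*g*(-1 + g) (E(g) = (-1 + g)*(2*g) = 2*g*(-1 + g))
u(f) = (40 + f)*(144 + f) (u(f) = (f + 2*9*(-1 + 9))*(f + 40) = (f + 2*9*8)*(40 + f) = (f + 144)*(40 + f) = (144 + f)*(40 + f) = (40 + f)*(144 + f))
-3159 - u(n(2, N(H(-3, -5)))) = -3159 - (5760 + 2**2 + 184*2) = -3159 - (5760 + 4 + 368) = -3159 - 1*6132 = -3159 - 6132 = -9291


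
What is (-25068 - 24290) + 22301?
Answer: -27057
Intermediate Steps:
(-25068 - 24290) + 22301 = -49358 + 22301 = -27057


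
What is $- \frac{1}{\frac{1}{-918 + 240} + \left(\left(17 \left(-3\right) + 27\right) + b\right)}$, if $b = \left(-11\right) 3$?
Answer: $\frac{678}{38647} \approx 0.017543$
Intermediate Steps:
$b = -33$
$- \frac{1}{\frac{1}{-918 + 240} + \left(\left(17 \left(-3\right) + 27\right) + b\right)} = - \frac{1}{\frac{1}{-918 + 240} + \left(\left(17 \left(-3\right) + 27\right) - 33\right)} = - \frac{1}{\frac{1}{-678} + \left(\left(-51 + 27\right) - 33\right)} = - \frac{1}{- \frac{1}{678} - 57} = - \frac{1}{- \frac{38647}{678}} = \left(-1\right) \left(- \frac{678}{38647}\right) = \frac{678}{38647}$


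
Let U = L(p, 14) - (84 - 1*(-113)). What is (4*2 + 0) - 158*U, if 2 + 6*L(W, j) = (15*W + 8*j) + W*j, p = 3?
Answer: 77839/3 ≈ 25946.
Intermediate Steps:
L(W, j) = -⅓ + 4*j/3 + 5*W/2 + W*j/6 (L(W, j) = -⅓ + ((15*W + 8*j) + W*j)/6 = -⅓ + ((8*j + 15*W) + W*j)/6 = -⅓ + (8*j + 15*W + W*j)/6 = -⅓ + (4*j/3 + 5*W/2 + W*j/6) = -⅓ + 4*j/3 + 5*W/2 + W*j/6)
U = -985/6 (U = (-⅓ + (4/3)*14 + (5/2)*3 + (⅙)*3*14) - (84 - 1*(-113)) = (-⅓ + 56/3 + 15/2 + 7) - (84 + 113) = 197/6 - 1*197 = 197/6 - 197 = -985/6 ≈ -164.17)
(4*2 + 0) - 158*U = (4*2 + 0) - 158*(-985/6) = (8 + 0) + 77815/3 = 8 + 77815/3 = 77839/3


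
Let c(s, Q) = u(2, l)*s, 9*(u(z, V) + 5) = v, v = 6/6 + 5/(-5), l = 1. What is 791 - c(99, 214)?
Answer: 1286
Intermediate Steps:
v = 0 (v = 6*(1/6) + 5*(-1/5) = 1 - 1 = 0)
u(z, V) = -5 (u(z, V) = -5 + (1/9)*0 = -5 + 0 = -5)
c(s, Q) = -5*s
791 - c(99, 214) = 791 - (-5)*99 = 791 - 1*(-495) = 791 + 495 = 1286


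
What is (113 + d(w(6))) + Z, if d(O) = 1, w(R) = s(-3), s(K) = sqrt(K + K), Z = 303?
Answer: 417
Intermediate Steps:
s(K) = sqrt(2)*sqrt(K) (s(K) = sqrt(2*K) = sqrt(2)*sqrt(K))
w(R) = I*sqrt(6) (w(R) = sqrt(2)*sqrt(-3) = sqrt(2)*(I*sqrt(3)) = I*sqrt(6))
(113 + d(w(6))) + Z = (113 + 1) + 303 = 114 + 303 = 417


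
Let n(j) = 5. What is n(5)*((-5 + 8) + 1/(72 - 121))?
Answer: 730/49 ≈ 14.898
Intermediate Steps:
n(5)*((-5 + 8) + 1/(72 - 121)) = 5*((-5 + 8) + 1/(72 - 121)) = 5*(3 + 1/(-49)) = 5*(3 - 1/49) = 5*(146/49) = 730/49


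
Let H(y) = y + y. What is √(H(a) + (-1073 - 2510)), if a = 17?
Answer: 13*I*√21 ≈ 59.573*I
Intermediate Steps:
H(y) = 2*y
√(H(a) + (-1073 - 2510)) = √(2*17 + (-1073 - 2510)) = √(34 - 3583) = √(-3549) = 13*I*√21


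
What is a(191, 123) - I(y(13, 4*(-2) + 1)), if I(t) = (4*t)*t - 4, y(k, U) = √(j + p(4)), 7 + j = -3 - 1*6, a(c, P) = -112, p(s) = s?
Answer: -60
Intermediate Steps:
j = -16 (j = -7 + (-3 - 1*6) = -7 + (-3 - 6) = -7 - 9 = -16)
y(k, U) = 2*I*√3 (y(k, U) = √(-16 + 4) = √(-12) = 2*I*√3)
I(t) = -4 + 4*t² (I(t) = 4*t² - 4 = -4 + 4*t²)
a(191, 123) - I(y(13, 4*(-2) + 1)) = -112 - (-4 + 4*(2*I*√3)²) = -112 - (-4 + 4*(-12)) = -112 - (-4 - 48) = -112 - 1*(-52) = -112 + 52 = -60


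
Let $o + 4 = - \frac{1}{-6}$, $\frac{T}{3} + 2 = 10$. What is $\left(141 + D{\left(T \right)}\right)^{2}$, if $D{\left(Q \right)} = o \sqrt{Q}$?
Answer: $\frac{60701}{3} - 2162 \sqrt{6} \approx 14938.0$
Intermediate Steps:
$T = 24$ ($T = -6 + 3 \cdot 10 = -6 + 30 = 24$)
$o = - \frac{23}{6}$ ($o = -4 - \frac{1}{-6} = -4 - - \frac{1}{6} = -4 + \frac{1}{6} = - \frac{23}{6} \approx -3.8333$)
$D{\left(Q \right)} = - \frac{23 \sqrt{Q}}{6}$
$\left(141 + D{\left(T \right)}\right)^{2} = \left(141 - \frac{23 \sqrt{24}}{6}\right)^{2} = \left(141 - \frac{23 \cdot 2 \sqrt{6}}{6}\right)^{2} = \left(141 - \frac{23 \sqrt{6}}{3}\right)^{2}$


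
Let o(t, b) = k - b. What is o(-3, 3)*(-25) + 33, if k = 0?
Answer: 108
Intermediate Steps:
o(t, b) = -b (o(t, b) = 0 - b = -b)
o(-3, 3)*(-25) + 33 = -1*3*(-25) + 33 = -3*(-25) + 33 = 75 + 33 = 108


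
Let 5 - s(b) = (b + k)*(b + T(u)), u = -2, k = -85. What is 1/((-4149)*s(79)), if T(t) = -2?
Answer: -1/1937583 ≈ -5.1611e-7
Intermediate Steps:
s(b) = 5 - (-85 + b)*(-2 + b) (s(b) = 5 - (b - 85)*(b - 2) = 5 - (-85 + b)*(-2 + b))
1/((-4149)*s(79)) = 1/((-4149)*(-165 - 1*79² + 87*79)) = -1/(4149*(-165 - 1*6241 + 6873)) = -1/(4149*(-165 - 6241 + 6873)) = -1/4149/467 = -1/4149*1/467 = -1/1937583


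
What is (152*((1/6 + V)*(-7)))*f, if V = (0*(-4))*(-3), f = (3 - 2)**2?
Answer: -532/3 ≈ -177.33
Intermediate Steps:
f = 1 (f = 1**2 = 1)
V = 0 (V = 0*(-3) = 0)
(152*((1/6 + V)*(-7)))*f = (152*((1/6 + 0)*(-7)))*1 = (152*((1/6)*(-7)))*1 = (152*(-7/6))*1 = -532/3*1 = -532/3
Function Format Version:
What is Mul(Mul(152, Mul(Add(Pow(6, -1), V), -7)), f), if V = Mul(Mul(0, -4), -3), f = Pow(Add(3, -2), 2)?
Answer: Rational(-532, 3) ≈ -177.33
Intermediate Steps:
f = 1 (f = Pow(1, 2) = 1)
V = 0 (V = Mul(0, -3) = 0)
Mul(Mul(152, Mul(Add(Pow(6, -1), V), -7)), f) = Mul(Mul(152, Mul(Add(Pow(6, -1), 0), -7)), 1) = Mul(Mul(152, Mul(Add(Rational(1, 6), 0), -7)), 1) = Mul(Mul(152, Mul(Rational(1, 6), -7)), 1) = Mul(Mul(152, Rational(-7, 6)), 1) = Mul(Rational(-532, 3), 1) = Rational(-532, 3)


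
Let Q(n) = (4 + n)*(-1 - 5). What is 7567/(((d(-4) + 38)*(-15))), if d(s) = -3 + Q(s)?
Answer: -1081/75 ≈ -14.413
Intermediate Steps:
Q(n) = -24 - 6*n (Q(n) = (4 + n)*(-6) = -24 - 6*n)
d(s) = -27 - 6*s (d(s) = -3 + (-24 - 6*s) = -27 - 6*s)
7567/(((d(-4) + 38)*(-15))) = 7567/((((-27 - 6*(-4)) + 38)*(-15))) = 7567/((((-27 + 24) + 38)*(-15))) = 7567/(((-3 + 38)*(-15))) = 7567/((35*(-15))) = 7567/(-525) = 7567*(-1/525) = -1081/75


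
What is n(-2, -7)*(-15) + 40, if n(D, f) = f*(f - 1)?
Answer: -800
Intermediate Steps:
n(D, f) = f*(-1 + f)
n(-2, -7)*(-15) + 40 = -7*(-1 - 7)*(-15) + 40 = -7*(-8)*(-15) + 40 = 56*(-15) + 40 = -840 + 40 = -800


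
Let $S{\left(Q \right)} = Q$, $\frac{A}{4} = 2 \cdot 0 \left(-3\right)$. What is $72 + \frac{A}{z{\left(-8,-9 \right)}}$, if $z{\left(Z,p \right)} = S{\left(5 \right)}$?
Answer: $72$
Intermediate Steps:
$A = 0$ ($A = 4 \cdot 2 \cdot 0 \left(-3\right) = 4 \cdot 0 \left(-3\right) = 4 \cdot 0 = 0$)
$z{\left(Z,p \right)} = 5$
$72 + \frac{A}{z{\left(-8,-9 \right)}} = 72 + \frac{1}{5} \cdot 0 = 72 + 0 = 72$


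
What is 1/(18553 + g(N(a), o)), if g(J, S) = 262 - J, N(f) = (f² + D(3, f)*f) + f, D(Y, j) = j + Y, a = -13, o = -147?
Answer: 1/18529 ≈ 5.3969e-5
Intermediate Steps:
D(Y, j) = Y + j
N(f) = f + f² + f*(3 + f) (N(f) = (f² + (3 + f)*f) + f = (f² + f*(3 + f)) + f = f + f² + f*(3 + f))
1/(18553 + g(N(a), o)) = 1/(18553 + (262 - 2*(-13)*(2 - 13))) = 1/(18553 + (262 - 2*(-13)*(-11))) = 1/(18553 + (262 - 1*286)) = 1/(18553 + (262 - 286)) = 1/(18553 - 24) = 1/18529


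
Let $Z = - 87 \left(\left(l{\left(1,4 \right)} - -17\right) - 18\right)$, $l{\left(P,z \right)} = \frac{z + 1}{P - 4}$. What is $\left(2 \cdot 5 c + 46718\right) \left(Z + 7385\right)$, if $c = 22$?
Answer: $357526746$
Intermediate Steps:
$l{\left(P,z \right)} = \frac{1 + z}{-4 + P}$
$Z = 232$ ($Z = - 87 \left(\left(\frac{1 + 4}{-4 + 1} - -17\right) - 18\right) = - 87 \left(\left(\frac{1}{-3} \cdot 5 + 17\right) - 18\right) = - 87 \left(\left(\left(- \frac{1}{3}\right) 5 + 17\right) - 18\right) = - 87 \left(\left(- \frac{5}{3} + 17\right) - 18\right) = - 87 \left(\frac{46}{3} - 18\right) = \left(-87\right) \left(- \frac{8}{3}\right) = 232$)
$\left(2 \cdot 5 c + 46718\right) \left(Z + 7385\right) = \left(2 \cdot 5 \cdot 22 + 46718\right) \left(232 + 7385\right) = \left(10 \cdot 22 + 46718\right) 7617 = \left(220 + 46718\right) 7617 = 46938 \cdot 7617 = 357526746$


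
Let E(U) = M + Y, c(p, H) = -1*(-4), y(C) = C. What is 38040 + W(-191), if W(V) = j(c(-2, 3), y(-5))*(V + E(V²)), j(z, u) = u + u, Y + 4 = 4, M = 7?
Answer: 39880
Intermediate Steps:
Y = 0 (Y = -4 + 4 = 0)
c(p, H) = 4
j(z, u) = 2*u
E(U) = 7 (E(U) = 7 + 0 = 7)
W(V) = -70 - 10*V (W(V) = (2*(-5))*(V + 7) = -10*(7 + V) = -70 - 10*V)
38040 + W(-191) = 38040 + (-70 - 10*(-191)) = 38040 + (-70 + 1910) = 38040 + 1840 = 39880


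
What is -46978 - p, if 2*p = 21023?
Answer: -114979/2 ≈ -57490.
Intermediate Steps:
p = 21023/2 (p = (1/2)*21023 = 21023/2 ≈ 10512.)
-46978 - p = -46978 - 1*21023/2 = -46978 - 21023/2 = -114979/2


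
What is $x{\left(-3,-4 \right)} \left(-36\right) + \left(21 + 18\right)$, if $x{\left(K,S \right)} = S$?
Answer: $183$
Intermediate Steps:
$x{\left(-3,-4 \right)} \left(-36\right) + \left(21 + 18\right) = \left(-4\right) \left(-36\right) + \left(21 + 18\right) = 144 + 39 = 183$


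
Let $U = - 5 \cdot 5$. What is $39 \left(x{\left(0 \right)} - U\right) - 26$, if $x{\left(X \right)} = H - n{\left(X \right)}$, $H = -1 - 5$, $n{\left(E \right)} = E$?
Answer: $715$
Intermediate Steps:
$H = -6$ ($H = -1 - 5 = -6$)
$U = -25$ ($U = \left(-1\right) 25 = -25$)
$x{\left(X \right)} = -6 - X$
$39 \left(x{\left(0 \right)} - U\right) - 26 = 39 \left(\left(-6 - 0\right) - -25\right) - 26 = 39 \left(\left(-6 + 0\right) + 25\right) - 26 = 39 \left(-6 + 25\right) - 26 = 39 \cdot 19 - 26 = 741 - 26 = 715$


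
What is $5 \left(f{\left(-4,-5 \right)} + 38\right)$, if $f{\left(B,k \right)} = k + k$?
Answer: $140$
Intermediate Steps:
$f{\left(B,k \right)} = 2 k$
$5 \left(f{\left(-4,-5 \right)} + 38\right) = 5 \left(2 \left(-5\right) + 38\right) = 5 \left(-10 + 38\right) = 5 \cdot 28 = 140$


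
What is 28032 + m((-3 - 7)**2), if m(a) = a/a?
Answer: 28033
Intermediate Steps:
m(a) = 1
28032 + m((-3 - 7)**2) = 28032 + 1 = 28033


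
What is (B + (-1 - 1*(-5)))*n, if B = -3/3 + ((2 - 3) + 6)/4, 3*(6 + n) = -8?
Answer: -221/6 ≈ -36.833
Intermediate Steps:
n = -26/3 (n = -6 + (⅓)*(-8) = -6 - 8/3 = -26/3 ≈ -8.6667)
B = ¼ (B = -3*⅓ + (-1 + 6)*(¼) = -1 + 5*(¼) = -1 + 5/4 = ¼ ≈ 0.25000)
(B + (-1 - 1*(-5)))*n = (¼ + (-1 - 1*(-5)))*(-26/3) = (¼ + (-1 + 5))*(-26/3) = (¼ + 4)*(-26/3) = (17/4)*(-26/3) = -221/6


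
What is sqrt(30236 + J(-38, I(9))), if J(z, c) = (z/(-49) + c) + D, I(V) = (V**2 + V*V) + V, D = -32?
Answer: sqrt(1488413)/7 ≈ 174.29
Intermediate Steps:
I(V) = V + 2*V**2 (I(V) = (V**2 + V**2) + V = 2*V**2 + V = V + 2*V**2)
J(z, c) = -32 + c - z/49 (J(z, c) = (z/(-49) + c) - 32 = (z*(-1/49) + c) - 32 = (-z/49 + c) - 32 = (c - z/49) - 32 = -32 + c - z/49)
sqrt(30236 + J(-38, I(9))) = sqrt(30236 + (-32 + 9*(1 + 2*9) - 1/49*(-38))) = sqrt(30236 + (-32 + 9*(1 + 18) + 38/49)) = sqrt(30236 + (-32 + 9*19 + 38/49)) = sqrt(30236 + (-32 + 171 + 38/49)) = sqrt(30236 + 6849/49) = sqrt(1488413/49) = sqrt(1488413)/7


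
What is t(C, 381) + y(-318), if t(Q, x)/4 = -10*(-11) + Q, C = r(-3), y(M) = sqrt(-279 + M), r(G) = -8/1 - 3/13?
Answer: 5292/13 + I*sqrt(597) ≈ 407.08 + 24.434*I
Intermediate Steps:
r(G) = -107/13 (r(G) = -8*1 - 3*1/13 = -8 - 3/13 = -107/13)
C = -107/13 ≈ -8.2308
t(Q, x) = 440 + 4*Q (t(Q, x) = 4*(-10*(-11) + Q) = 4*(110 + Q) = 440 + 4*Q)
t(C, 381) + y(-318) = (440 + 4*(-107/13)) + sqrt(-279 - 318) = (440 - 428/13) + sqrt(-597) = 5292/13 + I*sqrt(597)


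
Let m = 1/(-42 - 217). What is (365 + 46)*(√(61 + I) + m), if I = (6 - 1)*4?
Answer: 957630/259 ≈ 3697.4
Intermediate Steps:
I = 20 (I = 5*4 = 20)
m = -1/259 (m = 1/(-259) = -1/259 ≈ -0.0038610)
(365 + 46)*(√(61 + I) + m) = (365 + 46)*(√(61 + 20) - 1/259) = 411*(√81 - 1/259) = 411*(9 - 1/259) = 411*(2330/259) = 957630/259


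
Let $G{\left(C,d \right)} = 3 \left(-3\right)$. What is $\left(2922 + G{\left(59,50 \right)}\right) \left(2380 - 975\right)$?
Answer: $4092765$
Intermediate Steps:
$G{\left(C,d \right)} = -9$
$\left(2922 + G{\left(59,50 \right)}\right) \left(2380 - 975\right) = \left(2922 - 9\right) \left(2380 - 975\right) = 2913 \cdot 1405 = 4092765$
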